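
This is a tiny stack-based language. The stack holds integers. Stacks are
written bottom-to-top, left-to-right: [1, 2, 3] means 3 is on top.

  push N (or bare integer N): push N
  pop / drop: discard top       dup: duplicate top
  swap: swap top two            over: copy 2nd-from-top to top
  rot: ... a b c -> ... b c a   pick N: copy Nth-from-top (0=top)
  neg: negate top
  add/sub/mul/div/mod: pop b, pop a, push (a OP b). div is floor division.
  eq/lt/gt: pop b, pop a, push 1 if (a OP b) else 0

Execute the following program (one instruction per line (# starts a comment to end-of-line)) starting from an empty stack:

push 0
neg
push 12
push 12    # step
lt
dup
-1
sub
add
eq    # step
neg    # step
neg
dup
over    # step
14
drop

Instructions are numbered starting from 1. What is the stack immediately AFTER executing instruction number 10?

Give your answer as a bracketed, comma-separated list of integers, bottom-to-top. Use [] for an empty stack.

Answer: [0]

Derivation:
Step 1 ('push 0'): [0]
Step 2 ('neg'): [0]
Step 3 ('push 12'): [0, 12]
Step 4 ('push 12'): [0, 12, 12]
Step 5 ('lt'): [0, 0]
Step 6 ('dup'): [0, 0, 0]
Step 7 ('-1'): [0, 0, 0, -1]
Step 8 ('sub'): [0, 0, 1]
Step 9 ('add'): [0, 1]
Step 10 ('eq'): [0]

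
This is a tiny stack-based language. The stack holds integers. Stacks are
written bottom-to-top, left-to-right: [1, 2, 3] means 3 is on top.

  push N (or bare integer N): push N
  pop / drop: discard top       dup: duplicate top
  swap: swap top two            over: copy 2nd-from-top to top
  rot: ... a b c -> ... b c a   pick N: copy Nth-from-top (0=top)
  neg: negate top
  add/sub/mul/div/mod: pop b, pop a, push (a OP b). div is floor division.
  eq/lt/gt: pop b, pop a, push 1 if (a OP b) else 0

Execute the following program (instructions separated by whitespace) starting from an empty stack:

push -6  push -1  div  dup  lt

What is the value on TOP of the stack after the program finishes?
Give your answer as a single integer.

After 'push -6': [-6]
After 'push -1': [-6, -1]
After 'div': [6]
After 'dup': [6, 6]
After 'lt': [0]

Answer: 0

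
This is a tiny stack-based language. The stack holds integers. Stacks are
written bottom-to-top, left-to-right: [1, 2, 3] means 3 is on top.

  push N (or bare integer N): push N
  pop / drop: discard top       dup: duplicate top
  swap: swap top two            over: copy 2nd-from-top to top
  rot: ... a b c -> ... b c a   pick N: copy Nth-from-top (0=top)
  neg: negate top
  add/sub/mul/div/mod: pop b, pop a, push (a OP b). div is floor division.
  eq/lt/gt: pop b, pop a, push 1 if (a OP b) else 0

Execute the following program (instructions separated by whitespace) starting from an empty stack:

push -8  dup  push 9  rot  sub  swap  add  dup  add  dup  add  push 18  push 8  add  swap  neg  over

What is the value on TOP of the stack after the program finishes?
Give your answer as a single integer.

Answer: 26

Derivation:
After 'push -8': [-8]
After 'dup': [-8, -8]
After 'push 9': [-8, -8, 9]
After 'rot': [-8, 9, -8]
After 'sub': [-8, 17]
After 'swap': [17, -8]
After 'add': [9]
After 'dup': [9, 9]
After 'add': [18]
After 'dup': [18, 18]
After 'add': [36]
After 'push 18': [36, 18]
After 'push 8': [36, 18, 8]
After 'add': [36, 26]
After 'swap': [26, 36]
After 'neg': [26, -36]
After 'over': [26, -36, 26]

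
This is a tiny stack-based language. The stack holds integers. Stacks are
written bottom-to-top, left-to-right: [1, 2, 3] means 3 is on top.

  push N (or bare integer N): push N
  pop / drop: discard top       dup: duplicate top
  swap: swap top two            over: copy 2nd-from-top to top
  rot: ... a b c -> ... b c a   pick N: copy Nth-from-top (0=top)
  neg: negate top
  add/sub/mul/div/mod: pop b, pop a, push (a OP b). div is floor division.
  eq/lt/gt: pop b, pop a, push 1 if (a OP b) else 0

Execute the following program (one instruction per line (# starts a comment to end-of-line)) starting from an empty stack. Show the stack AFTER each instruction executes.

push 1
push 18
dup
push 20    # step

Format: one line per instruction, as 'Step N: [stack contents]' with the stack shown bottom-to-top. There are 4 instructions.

Step 1: [1]
Step 2: [1, 18]
Step 3: [1, 18, 18]
Step 4: [1, 18, 18, 20]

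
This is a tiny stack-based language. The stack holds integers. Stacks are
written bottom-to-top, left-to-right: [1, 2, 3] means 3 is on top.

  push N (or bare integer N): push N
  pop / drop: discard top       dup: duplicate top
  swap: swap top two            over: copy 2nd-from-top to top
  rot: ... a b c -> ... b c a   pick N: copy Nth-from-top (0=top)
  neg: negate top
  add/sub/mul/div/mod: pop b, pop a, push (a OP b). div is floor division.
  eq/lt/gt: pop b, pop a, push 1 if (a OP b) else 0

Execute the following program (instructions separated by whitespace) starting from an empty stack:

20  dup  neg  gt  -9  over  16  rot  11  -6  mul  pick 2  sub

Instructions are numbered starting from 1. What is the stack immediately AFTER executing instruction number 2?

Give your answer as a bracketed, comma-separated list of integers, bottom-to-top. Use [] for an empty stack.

Step 1 ('20'): [20]
Step 2 ('dup'): [20, 20]

Answer: [20, 20]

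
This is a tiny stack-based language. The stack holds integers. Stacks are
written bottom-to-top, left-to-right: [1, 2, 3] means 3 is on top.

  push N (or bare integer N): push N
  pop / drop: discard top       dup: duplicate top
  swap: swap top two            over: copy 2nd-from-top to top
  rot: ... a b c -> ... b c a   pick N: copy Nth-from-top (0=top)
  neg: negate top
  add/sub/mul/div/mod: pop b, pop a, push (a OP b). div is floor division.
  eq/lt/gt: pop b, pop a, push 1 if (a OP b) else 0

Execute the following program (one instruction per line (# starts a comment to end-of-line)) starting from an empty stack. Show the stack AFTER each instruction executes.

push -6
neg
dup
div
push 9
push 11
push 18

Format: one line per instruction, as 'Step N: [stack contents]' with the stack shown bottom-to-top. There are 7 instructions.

Step 1: [-6]
Step 2: [6]
Step 3: [6, 6]
Step 4: [1]
Step 5: [1, 9]
Step 6: [1, 9, 11]
Step 7: [1, 9, 11, 18]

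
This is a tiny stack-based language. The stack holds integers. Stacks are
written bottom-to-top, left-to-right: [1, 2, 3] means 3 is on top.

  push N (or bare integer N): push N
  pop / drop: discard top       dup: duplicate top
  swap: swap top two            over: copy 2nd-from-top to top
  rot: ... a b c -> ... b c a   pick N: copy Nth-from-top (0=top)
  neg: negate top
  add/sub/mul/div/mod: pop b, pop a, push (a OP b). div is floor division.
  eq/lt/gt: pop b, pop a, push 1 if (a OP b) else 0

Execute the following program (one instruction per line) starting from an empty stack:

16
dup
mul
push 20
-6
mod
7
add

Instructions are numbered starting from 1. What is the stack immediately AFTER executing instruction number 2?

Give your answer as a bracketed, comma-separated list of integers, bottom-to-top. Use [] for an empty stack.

Answer: [16, 16]

Derivation:
Step 1 ('16'): [16]
Step 2 ('dup'): [16, 16]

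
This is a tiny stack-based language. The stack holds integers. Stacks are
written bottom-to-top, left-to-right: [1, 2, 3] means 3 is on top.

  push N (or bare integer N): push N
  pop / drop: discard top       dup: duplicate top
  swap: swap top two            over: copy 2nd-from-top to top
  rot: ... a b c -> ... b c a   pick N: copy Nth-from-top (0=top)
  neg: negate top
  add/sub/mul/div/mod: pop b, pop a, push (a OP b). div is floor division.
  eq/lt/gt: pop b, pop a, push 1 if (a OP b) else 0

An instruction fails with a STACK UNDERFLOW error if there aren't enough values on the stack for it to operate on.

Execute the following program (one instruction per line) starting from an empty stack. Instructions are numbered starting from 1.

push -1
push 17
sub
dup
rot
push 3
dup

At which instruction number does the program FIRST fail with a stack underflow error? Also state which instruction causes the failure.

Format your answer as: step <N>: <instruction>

Step 1 ('push -1'): stack = [-1], depth = 1
Step 2 ('push 17'): stack = [-1, 17], depth = 2
Step 3 ('sub'): stack = [-18], depth = 1
Step 4 ('dup'): stack = [-18, -18], depth = 2
Step 5 ('rot'): needs 3 value(s) but depth is 2 — STACK UNDERFLOW

Answer: step 5: rot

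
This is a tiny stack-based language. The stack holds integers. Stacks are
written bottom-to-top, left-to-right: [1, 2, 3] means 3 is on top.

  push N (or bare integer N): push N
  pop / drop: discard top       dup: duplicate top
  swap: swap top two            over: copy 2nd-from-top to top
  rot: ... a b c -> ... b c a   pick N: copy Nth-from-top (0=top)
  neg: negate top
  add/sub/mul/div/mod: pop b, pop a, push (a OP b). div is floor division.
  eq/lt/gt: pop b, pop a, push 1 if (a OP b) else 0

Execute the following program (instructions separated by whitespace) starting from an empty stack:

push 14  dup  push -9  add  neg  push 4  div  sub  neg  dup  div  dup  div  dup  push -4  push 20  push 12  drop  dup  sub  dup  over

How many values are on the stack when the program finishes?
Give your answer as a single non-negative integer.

After 'push 14': stack = [14] (depth 1)
After 'dup': stack = [14, 14] (depth 2)
After 'push -9': stack = [14, 14, -9] (depth 3)
After 'add': stack = [14, 5] (depth 2)
After 'neg': stack = [14, -5] (depth 2)
After 'push 4': stack = [14, -5, 4] (depth 3)
After 'div': stack = [14, -2] (depth 2)
After 'sub': stack = [16] (depth 1)
After 'neg': stack = [-16] (depth 1)
After 'dup': stack = [-16, -16] (depth 2)
  ...
After 'div': stack = [1] (depth 1)
After 'dup': stack = [1, 1] (depth 2)
After 'push -4': stack = [1, 1, -4] (depth 3)
After 'push 20': stack = [1, 1, -4, 20] (depth 4)
After 'push 12': stack = [1, 1, -4, 20, 12] (depth 5)
After 'drop': stack = [1, 1, -4, 20] (depth 4)
After 'dup': stack = [1, 1, -4, 20, 20] (depth 5)
After 'sub': stack = [1, 1, -4, 0] (depth 4)
After 'dup': stack = [1, 1, -4, 0, 0] (depth 5)
After 'over': stack = [1, 1, -4, 0, 0, 0] (depth 6)

Answer: 6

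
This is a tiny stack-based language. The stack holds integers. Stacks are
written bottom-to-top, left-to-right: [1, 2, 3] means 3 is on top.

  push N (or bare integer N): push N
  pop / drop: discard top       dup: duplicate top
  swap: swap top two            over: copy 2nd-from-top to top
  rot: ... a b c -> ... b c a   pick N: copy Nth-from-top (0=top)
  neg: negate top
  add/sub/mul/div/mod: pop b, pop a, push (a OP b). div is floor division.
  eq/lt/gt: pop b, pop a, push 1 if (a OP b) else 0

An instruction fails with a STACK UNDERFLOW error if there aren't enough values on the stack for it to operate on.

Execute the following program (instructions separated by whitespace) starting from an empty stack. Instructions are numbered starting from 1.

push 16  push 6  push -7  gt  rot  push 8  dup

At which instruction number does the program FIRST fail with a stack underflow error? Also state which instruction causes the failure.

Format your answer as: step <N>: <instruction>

Answer: step 5: rot

Derivation:
Step 1 ('push 16'): stack = [16], depth = 1
Step 2 ('push 6'): stack = [16, 6], depth = 2
Step 3 ('push -7'): stack = [16, 6, -7], depth = 3
Step 4 ('gt'): stack = [16, 1], depth = 2
Step 5 ('rot'): needs 3 value(s) but depth is 2 — STACK UNDERFLOW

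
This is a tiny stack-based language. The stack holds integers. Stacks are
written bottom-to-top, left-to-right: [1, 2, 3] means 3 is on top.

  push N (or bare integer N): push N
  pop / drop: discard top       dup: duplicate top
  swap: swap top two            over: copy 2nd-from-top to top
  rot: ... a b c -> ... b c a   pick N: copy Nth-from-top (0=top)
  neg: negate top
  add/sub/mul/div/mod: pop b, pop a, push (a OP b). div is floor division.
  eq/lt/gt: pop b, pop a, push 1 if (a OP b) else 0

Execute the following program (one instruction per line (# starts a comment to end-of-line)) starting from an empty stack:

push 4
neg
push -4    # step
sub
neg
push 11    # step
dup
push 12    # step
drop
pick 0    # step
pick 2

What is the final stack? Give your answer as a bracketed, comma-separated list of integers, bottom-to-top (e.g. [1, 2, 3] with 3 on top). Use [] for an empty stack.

After 'push 4': [4]
After 'neg': [-4]
After 'push -4': [-4, -4]
After 'sub': [0]
After 'neg': [0]
After 'push 11': [0, 11]
After 'dup': [0, 11, 11]
After 'push 12': [0, 11, 11, 12]
After 'drop': [0, 11, 11]
After 'pick 0': [0, 11, 11, 11]
After 'pick 2': [0, 11, 11, 11, 11]

Answer: [0, 11, 11, 11, 11]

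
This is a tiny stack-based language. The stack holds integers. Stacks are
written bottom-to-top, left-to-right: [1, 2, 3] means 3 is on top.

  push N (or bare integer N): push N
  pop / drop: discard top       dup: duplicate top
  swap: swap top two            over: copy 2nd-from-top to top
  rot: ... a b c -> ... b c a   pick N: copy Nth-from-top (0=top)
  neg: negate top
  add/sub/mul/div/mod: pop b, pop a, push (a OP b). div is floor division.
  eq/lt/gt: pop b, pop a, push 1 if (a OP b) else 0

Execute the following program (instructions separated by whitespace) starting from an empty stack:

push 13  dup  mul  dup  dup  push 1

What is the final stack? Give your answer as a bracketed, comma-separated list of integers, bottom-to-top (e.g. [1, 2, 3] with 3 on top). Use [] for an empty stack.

After 'push 13': [13]
After 'dup': [13, 13]
After 'mul': [169]
After 'dup': [169, 169]
After 'dup': [169, 169, 169]
After 'push 1': [169, 169, 169, 1]

Answer: [169, 169, 169, 1]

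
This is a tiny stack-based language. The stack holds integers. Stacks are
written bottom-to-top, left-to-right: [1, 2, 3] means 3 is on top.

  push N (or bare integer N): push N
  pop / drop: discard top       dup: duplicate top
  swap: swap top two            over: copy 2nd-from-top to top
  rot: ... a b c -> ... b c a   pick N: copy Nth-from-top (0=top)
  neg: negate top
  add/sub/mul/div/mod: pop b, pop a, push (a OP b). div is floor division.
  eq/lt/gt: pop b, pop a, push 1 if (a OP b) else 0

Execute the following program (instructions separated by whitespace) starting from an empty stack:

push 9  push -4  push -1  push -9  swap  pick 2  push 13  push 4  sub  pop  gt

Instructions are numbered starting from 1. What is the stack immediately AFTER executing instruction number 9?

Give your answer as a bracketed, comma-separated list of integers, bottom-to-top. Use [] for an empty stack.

Step 1 ('push 9'): [9]
Step 2 ('push -4'): [9, -4]
Step 3 ('push -1'): [9, -4, -1]
Step 4 ('push -9'): [9, -4, -1, -9]
Step 5 ('swap'): [9, -4, -9, -1]
Step 6 ('pick 2'): [9, -4, -9, -1, -4]
Step 7 ('push 13'): [9, -4, -9, -1, -4, 13]
Step 8 ('push 4'): [9, -4, -9, -1, -4, 13, 4]
Step 9 ('sub'): [9, -4, -9, -1, -4, 9]

Answer: [9, -4, -9, -1, -4, 9]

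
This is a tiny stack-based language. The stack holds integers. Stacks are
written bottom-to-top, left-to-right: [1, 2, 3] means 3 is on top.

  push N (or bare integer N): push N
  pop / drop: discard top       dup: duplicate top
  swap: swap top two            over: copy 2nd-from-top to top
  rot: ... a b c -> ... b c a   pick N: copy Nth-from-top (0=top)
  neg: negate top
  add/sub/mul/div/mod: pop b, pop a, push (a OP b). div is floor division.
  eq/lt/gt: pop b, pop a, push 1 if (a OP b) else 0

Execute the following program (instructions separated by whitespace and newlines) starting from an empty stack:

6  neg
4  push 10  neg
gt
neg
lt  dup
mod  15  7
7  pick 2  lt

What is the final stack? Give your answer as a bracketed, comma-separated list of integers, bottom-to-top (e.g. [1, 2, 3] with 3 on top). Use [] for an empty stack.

Answer: [0, 15, 7, 1]

Derivation:
After 'push 6': [6]
After 'neg': [-6]
After 'push 4': [-6, 4]
After 'push 10': [-6, 4, 10]
After 'neg': [-6, 4, -10]
After 'gt': [-6, 1]
After 'neg': [-6, -1]
After 'lt': [1]
After 'dup': [1, 1]
After 'mod': [0]
After 'push 15': [0, 15]
After 'push 7': [0, 15, 7]
After 'push 7': [0, 15, 7, 7]
After 'pick 2': [0, 15, 7, 7, 15]
After 'lt': [0, 15, 7, 1]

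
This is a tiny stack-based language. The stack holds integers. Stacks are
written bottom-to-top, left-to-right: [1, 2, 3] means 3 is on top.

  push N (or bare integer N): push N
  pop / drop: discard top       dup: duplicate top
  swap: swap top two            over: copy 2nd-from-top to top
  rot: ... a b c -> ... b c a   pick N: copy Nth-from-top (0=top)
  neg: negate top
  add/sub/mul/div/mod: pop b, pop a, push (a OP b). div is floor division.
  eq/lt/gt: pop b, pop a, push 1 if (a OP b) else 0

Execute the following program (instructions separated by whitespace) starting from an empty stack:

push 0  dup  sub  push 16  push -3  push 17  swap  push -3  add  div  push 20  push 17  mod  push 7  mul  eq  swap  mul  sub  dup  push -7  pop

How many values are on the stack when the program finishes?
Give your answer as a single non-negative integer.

After 'push 0': stack = [0] (depth 1)
After 'dup': stack = [0, 0] (depth 2)
After 'sub': stack = [0] (depth 1)
After 'push 16': stack = [0, 16] (depth 2)
After 'push -3': stack = [0, 16, -3] (depth 3)
After 'push 17': stack = [0, 16, -3, 17] (depth 4)
After 'swap': stack = [0, 16, 17, -3] (depth 4)
After 'push -3': stack = [0, 16, 17, -3, -3] (depth 5)
After 'add': stack = [0, 16, 17, -6] (depth 4)
After 'div': stack = [0, 16, -3] (depth 3)
  ...
After 'mod': stack = [0, 16, -3, 3] (depth 4)
After 'push 7': stack = [0, 16, -3, 3, 7] (depth 5)
After 'mul': stack = [0, 16, -3, 21] (depth 4)
After 'eq': stack = [0, 16, 0] (depth 3)
After 'swap': stack = [0, 0, 16] (depth 3)
After 'mul': stack = [0, 0] (depth 2)
After 'sub': stack = [0] (depth 1)
After 'dup': stack = [0, 0] (depth 2)
After 'push -7': stack = [0, 0, -7] (depth 3)
After 'pop': stack = [0, 0] (depth 2)

Answer: 2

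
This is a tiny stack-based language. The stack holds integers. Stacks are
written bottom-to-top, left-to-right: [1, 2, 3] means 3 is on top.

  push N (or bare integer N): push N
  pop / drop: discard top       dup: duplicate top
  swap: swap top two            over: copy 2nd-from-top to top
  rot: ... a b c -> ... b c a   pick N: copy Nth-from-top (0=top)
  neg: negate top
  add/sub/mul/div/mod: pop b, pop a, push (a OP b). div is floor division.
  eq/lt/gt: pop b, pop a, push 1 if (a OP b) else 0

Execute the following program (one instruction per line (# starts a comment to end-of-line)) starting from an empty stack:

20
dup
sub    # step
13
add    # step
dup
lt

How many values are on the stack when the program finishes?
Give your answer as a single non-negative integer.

After 'push 20': stack = [20] (depth 1)
After 'dup': stack = [20, 20] (depth 2)
After 'sub': stack = [0] (depth 1)
After 'push 13': stack = [0, 13] (depth 2)
After 'add': stack = [13] (depth 1)
After 'dup': stack = [13, 13] (depth 2)
After 'lt': stack = [0] (depth 1)

Answer: 1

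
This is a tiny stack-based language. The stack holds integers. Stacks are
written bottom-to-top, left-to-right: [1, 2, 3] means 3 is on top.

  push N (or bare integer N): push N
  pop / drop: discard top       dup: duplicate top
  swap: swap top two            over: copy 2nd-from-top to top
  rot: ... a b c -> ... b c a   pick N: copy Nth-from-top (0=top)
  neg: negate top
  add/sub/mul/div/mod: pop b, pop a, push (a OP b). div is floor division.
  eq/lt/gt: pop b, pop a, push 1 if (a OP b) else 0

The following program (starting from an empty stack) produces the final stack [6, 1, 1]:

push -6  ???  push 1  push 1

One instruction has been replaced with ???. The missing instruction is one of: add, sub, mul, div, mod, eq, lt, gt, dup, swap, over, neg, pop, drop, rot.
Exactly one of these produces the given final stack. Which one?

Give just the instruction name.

Answer: neg

Derivation:
Stack before ???: [-6]
Stack after ???:  [6]
The instruction that transforms [-6] -> [6] is: neg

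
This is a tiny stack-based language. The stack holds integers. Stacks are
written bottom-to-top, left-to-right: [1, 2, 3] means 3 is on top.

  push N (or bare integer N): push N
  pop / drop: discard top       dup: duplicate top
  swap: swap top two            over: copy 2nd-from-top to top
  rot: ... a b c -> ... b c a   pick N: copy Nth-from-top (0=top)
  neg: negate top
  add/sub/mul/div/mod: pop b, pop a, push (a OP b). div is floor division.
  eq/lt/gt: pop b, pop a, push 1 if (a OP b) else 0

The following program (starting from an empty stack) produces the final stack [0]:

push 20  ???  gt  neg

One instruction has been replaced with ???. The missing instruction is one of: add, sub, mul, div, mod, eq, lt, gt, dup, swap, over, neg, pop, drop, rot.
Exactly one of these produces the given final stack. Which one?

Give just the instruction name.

Stack before ???: [20]
Stack after ???:  [20, 20]
The instruction that transforms [20] -> [20, 20] is: dup

Answer: dup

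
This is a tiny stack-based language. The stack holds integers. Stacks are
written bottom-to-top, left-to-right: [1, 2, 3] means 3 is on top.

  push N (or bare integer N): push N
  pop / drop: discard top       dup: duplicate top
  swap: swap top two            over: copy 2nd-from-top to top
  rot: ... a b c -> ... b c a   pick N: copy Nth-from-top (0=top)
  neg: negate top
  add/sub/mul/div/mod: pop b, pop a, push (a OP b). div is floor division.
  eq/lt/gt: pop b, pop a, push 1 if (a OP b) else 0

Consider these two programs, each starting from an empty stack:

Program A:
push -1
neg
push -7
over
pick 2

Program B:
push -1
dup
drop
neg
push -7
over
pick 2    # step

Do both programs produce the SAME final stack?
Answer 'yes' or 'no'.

Program A trace:
  After 'push -1': [-1]
  After 'neg': [1]
  After 'push -7': [1, -7]
  After 'over': [1, -7, 1]
  After 'pick 2': [1, -7, 1, 1]
Program A final stack: [1, -7, 1, 1]

Program B trace:
  After 'push -1': [-1]
  After 'dup': [-1, -1]
  After 'drop': [-1]
  After 'neg': [1]
  After 'push -7': [1, -7]
  After 'over': [1, -7, 1]
  After 'pick 2': [1, -7, 1, 1]
Program B final stack: [1, -7, 1, 1]
Same: yes

Answer: yes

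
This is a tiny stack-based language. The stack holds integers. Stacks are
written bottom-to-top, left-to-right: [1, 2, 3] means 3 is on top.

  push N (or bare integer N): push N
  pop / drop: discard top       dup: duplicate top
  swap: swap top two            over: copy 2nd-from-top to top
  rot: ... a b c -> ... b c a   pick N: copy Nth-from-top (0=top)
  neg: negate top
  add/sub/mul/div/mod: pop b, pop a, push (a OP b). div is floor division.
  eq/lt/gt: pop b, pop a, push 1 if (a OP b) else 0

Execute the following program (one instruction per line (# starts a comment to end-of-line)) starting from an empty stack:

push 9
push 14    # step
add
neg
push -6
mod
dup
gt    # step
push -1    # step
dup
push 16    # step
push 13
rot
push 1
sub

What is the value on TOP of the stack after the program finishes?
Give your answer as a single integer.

After 'push 9': [9]
After 'push 14': [9, 14]
After 'add': [23]
After 'neg': [-23]
After 'push -6': [-23, -6]
After 'mod': [-5]
After 'dup': [-5, -5]
After 'gt': [0]
After 'push -1': [0, -1]
After 'dup': [0, -1, -1]
After 'push 16': [0, -1, -1, 16]
After 'push 13': [0, -1, -1, 16, 13]
After 'rot': [0, -1, 16, 13, -1]
After 'push 1': [0, -1, 16, 13, -1, 1]
After 'sub': [0, -1, 16, 13, -2]

Answer: -2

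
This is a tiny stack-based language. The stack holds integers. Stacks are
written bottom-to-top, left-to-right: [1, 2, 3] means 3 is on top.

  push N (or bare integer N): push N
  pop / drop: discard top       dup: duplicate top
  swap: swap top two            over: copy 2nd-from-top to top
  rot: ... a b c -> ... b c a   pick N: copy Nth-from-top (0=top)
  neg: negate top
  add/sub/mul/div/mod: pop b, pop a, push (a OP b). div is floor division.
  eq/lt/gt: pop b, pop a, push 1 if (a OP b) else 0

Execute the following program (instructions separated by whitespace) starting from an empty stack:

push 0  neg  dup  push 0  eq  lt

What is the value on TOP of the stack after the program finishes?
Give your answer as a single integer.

Answer: 1

Derivation:
After 'push 0': [0]
After 'neg': [0]
After 'dup': [0, 0]
After 'push 0': [0, 0, 0]
After 'eq': [0, 1]
After 'lt': [1]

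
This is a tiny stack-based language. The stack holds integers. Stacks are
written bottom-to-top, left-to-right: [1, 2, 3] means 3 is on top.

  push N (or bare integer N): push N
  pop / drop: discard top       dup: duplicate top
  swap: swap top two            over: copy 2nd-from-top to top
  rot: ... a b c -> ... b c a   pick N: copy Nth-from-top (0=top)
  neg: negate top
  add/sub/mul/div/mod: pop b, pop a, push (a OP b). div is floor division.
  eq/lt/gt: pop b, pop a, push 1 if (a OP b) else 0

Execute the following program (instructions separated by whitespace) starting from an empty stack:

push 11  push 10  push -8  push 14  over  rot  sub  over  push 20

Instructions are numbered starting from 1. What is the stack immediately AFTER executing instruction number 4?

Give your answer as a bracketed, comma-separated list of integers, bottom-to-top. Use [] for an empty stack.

Answer: [11, 10, -8, 14]

Derivation:
Step 1 ('push 11'): [11]
Step 2 ('push 10'): [11, 10]
Step 3 ('push -8'): [11, 10, -8]
Step 4 ('push 14'): [11, 10, -8, 14]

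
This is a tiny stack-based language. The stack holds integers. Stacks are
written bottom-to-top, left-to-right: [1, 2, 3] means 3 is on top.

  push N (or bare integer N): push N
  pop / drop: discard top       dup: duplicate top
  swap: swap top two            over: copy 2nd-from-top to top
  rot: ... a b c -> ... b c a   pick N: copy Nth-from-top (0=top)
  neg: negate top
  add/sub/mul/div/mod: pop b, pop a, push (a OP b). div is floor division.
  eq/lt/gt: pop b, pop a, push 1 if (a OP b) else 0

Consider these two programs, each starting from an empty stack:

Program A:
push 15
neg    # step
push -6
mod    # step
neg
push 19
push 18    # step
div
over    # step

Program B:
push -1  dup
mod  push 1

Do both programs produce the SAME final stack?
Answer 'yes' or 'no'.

Program A trace:
  After 'push 15': [15]
  After 'neg': [-15]
  After 'push -6': [-15, -6]
  After 'mod': [-3]
  After 'neg': [3]
  After 'push 19': [3, 19]
  After 'push 18': [3, 19, 18]
  After 'div': [3, 1]
  After 'over': [3, 1, 3]
Program A final stack: [3, 1, 3]

Program B trace:
  After 'push -1': [-1]
  After 'dup': [-1, -1]
  After 'mod': [0]
  After 'push 1': [0, 1]
Program B final stack: [0, 1]
Same: no

Answer: no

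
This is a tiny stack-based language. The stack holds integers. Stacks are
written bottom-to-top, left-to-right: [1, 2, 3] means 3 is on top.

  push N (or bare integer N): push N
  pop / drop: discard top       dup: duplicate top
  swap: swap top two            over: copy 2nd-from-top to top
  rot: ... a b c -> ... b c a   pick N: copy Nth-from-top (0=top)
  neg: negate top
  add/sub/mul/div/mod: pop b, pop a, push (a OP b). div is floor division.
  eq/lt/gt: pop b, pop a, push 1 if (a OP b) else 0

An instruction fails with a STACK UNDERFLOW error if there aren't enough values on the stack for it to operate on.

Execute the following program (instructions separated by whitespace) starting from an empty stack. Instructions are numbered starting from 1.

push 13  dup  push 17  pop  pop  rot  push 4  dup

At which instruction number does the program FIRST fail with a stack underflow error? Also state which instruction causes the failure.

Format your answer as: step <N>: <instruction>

Answer: step 6: rot

Derivation:
Step 1 ('push 13'): stack = [13], depth = 1
Step 2 ('dup'): stack = [13, 13], depth = 2
Step 3 ('push 17'): stack = [13, 13, 17], depth = 3
Step 4 ('pop'): stack = [13, 13], depth = 2
Step 5 ('pop'): stack = [13], depth = 1
Step 6 ('rot'): needs 3 value(s) but depth is 1 — STACK UNDERFLOW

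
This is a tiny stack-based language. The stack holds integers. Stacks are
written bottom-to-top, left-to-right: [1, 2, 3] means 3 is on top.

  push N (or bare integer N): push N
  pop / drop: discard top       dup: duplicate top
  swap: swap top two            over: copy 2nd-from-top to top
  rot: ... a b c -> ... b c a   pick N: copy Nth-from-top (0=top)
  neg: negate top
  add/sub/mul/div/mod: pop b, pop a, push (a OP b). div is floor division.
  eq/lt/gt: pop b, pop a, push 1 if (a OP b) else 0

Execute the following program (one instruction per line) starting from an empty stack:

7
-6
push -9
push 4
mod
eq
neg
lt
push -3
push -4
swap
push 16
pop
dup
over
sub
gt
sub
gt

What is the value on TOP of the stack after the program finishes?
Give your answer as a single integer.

Answer: 1

Derivation:
After 'push 7': [7]
After 'push -6': [7, -6]
After 'push -9': [7, -6, -9]
After 'push 4': [7, -6, -9, 4]
After 'mod': [7, -6, 3]
After 'eq': [7, 0]
After 'neg': [7, 0]
After 'lt': [0]
After 'push -3': [0, -3]
After 'push -4': [0, -3, -4]
After 'swap': [0, -4, -3]
After 'push 16': [0, -4, -3, 16]
After 'pop': [0, -4, -3]
After 'dup': [0, -4, -3, -3]
After 'over': [0, -4, -3, -3, -3]
After 'sub': [0, -4, -3, 0]
After 'gt': [0, -4, 0]
After 'sub': [0, -4]
After 'gt': [1]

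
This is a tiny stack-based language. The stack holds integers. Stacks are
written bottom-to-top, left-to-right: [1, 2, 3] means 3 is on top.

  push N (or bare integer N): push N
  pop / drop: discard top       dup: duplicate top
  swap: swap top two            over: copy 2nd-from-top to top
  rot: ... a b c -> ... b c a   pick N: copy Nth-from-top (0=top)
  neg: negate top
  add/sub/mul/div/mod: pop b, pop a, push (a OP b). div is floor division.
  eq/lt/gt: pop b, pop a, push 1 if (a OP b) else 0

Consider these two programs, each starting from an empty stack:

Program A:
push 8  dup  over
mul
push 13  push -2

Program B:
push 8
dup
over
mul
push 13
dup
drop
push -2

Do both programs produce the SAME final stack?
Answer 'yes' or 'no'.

Program A trace:
  After 'push 8': [8]
  After 'dup': [8, 8]
  After 'over': [8, 8, 8]
  After 'mul': [8, 64]
  After 'push 13': [8, 64, 13]
  After 'push -2': [8, 64, 13, -2]
Program A final stack: [8, 64, 13, -2]

Program B trace:
  After 'push 8': [8]
  After 'dup': [8, 8]
  After 'over': [8, 8, 8]
  After 'mul': [8, 64]
  After 'push 13': [8, 64, 13]
  After 'dup': [8, 64, 13, 13]
  After 'drop': [8, 64, 13]
  After 'push -2': [8, 64, 13, -2]
Program B final stack: [8, 64, 13, -2]
Same: yes

Answer: yes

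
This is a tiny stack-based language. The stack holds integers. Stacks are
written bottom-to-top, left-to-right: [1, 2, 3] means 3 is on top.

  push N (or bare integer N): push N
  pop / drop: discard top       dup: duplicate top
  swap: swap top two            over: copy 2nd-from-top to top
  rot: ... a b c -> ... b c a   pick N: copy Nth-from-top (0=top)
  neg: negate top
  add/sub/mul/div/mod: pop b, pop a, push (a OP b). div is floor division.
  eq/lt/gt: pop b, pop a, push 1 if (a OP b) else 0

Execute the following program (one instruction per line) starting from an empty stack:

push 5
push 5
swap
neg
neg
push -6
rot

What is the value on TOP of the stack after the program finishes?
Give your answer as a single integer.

After 'push 5': [5]
After 'push 5': [5, 5]
After 'swap': [5, 5]
After 'neg': [5, -5]
After 'neg': [5, 5]
After 'push -6': [5, 5, -6]
After 'rot': [5, -6, 5]

Answer: 5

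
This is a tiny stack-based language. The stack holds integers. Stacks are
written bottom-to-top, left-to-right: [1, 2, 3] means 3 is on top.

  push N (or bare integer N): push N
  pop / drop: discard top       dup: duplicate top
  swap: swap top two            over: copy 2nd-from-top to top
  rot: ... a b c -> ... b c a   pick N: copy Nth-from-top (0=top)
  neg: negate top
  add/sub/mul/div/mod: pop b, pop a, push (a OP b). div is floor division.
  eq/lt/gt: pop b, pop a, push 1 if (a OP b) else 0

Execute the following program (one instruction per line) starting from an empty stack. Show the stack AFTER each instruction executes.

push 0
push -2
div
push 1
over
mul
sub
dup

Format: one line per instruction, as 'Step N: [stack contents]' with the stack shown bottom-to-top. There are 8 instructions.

Step 1: [0]
Step 2: [0, -2]
Step 3: [0]
Step 4: [0, 1]
Step 5: [0, 1, 0]
Step 6: [0, 0]
Step 7: [0]
Step 8: [0, 0]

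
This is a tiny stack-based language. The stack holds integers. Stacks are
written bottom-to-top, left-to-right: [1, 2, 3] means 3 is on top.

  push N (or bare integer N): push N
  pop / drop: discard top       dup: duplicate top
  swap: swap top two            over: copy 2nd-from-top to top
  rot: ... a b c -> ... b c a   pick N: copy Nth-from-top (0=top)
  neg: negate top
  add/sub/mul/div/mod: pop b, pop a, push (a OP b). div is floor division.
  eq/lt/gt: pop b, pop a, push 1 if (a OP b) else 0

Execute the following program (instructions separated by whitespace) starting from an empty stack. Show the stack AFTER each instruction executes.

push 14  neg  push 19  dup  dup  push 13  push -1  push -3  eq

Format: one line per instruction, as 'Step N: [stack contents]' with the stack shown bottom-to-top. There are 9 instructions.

Step 1: [14]
Step 2: [-14]
Step 3: [-14, 19]
Step 4: [-14, 19, 19]
Step 5: [-14, 19, 19, 19]
Step 6: [-14, 19, 19, 19, 13]
Step 7: [-14, 19, 19, 19, 13, -1]
Step 8: [-14, 19, 19, 19, 13, -1, -3]
Step 9: [-14, 19, 19, 19, 13, 0]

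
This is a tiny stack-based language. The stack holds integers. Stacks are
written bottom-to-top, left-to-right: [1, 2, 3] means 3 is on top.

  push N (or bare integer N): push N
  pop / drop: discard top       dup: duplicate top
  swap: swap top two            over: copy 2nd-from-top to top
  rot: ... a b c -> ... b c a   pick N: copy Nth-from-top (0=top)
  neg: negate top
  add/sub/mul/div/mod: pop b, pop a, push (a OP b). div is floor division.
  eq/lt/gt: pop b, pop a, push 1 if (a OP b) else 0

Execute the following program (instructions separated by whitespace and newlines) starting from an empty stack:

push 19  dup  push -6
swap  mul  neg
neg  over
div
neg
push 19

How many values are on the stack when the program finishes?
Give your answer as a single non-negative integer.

Answer: 3

Derivation:
After 'push 19': stack = [19] (depth 1)
After 'dup': stack = [19, 19] (depth 2)
After 'push -6': stack = [19, 19, -6] (depth 3)
After 'swap': stack = [19, -6, 19] (depth 3)
After 'mul': stack = [19, -114] (depth 2)
After 'neg': stack = [19, 114] (depth 2)
After 'neg': stack = [19, -114] (depth 2)
After 'over': stack = [19, -114, 19] (depth 3)
After 'div': stack = [19, -6] (depth 2)
After 'neg': stack = [19, 6] (depth 2)
After 'push 19': stack = [19, 6, 19] (depth 3)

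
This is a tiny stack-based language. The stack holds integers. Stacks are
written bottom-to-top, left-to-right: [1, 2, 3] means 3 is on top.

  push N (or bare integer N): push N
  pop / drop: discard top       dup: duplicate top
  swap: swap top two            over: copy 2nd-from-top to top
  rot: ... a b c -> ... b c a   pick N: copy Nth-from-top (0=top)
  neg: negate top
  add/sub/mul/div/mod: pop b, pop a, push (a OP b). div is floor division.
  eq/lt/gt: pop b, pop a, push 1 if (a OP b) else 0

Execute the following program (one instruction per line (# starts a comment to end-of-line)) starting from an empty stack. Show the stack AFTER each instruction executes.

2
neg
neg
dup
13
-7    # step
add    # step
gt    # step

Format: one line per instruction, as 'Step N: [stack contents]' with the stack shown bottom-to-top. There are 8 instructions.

Step 1: [2]
Step 2: [-2]
Step 3: [2]
Step 4: [2, 2]
Step 5: [2, 2, 13]
Step 6: [2, 2, 13, -7]
Step 7: [2, 2, 6]
Step 8: [2, 0]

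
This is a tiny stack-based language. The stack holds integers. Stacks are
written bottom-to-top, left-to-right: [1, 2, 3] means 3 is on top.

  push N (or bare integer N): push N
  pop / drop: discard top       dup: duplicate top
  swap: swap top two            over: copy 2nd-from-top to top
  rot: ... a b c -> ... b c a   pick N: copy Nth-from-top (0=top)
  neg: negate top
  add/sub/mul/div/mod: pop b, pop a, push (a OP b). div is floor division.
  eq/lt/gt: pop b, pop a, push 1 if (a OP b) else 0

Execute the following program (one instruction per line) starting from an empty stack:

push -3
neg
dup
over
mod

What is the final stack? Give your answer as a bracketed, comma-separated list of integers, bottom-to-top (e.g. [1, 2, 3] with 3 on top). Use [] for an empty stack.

Answer: [3, 0]

Derivation:
After 'push -3': [-3]
After 'neg': [3]
After 'dup': [3, 3]
After 'over': [3, 3, 3]
After 'mod': [3, 0]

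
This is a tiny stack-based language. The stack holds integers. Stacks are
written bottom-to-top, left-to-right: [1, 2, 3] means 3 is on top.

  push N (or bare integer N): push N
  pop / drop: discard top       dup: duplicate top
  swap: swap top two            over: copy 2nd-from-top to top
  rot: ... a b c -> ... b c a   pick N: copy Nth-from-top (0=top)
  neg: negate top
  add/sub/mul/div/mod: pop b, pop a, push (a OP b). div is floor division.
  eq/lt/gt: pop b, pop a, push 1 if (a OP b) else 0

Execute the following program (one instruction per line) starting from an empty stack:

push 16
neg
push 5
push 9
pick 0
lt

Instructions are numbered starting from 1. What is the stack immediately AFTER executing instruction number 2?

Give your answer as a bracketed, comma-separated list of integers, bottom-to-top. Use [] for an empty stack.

Step 1 ('push 16'): [16]
Step 2 ('neg'): [-16]

Answer: [-16]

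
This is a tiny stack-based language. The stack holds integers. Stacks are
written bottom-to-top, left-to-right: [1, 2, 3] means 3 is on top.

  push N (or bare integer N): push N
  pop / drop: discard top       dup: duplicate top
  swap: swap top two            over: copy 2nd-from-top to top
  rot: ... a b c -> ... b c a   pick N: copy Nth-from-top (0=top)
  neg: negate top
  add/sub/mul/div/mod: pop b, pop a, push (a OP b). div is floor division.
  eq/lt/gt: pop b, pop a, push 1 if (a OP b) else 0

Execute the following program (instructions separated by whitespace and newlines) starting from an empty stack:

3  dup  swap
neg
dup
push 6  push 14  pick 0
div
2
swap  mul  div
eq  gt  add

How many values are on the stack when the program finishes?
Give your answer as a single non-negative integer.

Answer: 1

Derivation:
After 'push 3': stack = [3] (depth 1)
After 'dup': stack = [3, 3] (depth 2)
After 'swap': stack = [3, 3] (depth 2)
After 'neg': stack = [3, -3] (depth 2)
After 'dup': stack = [3, -3, -3] (depth 3)
After 'push 6': stack = [3, -3, -3, 6] (depth 4)
After 'push 14': stack = [3, -3, -3, 6, 14] (depth 5)
After 'pick 0': stack = [3, -3, -3, 6, 14, 14] (depth 6)
After 'div': stack = [3, -3, -3, 6, 1] (depth 5)
After 'push 2': stack = [3, -3, -3, 6, 1, 2] (depth 6)
After 'swap': stack = [3, -3, -3, 6, 2, 1] (depth 6)
After 'mul': stack = [3, -3, -3, 6, 2] (depth 5)
After 'div': stack = [3, -3, -3, 3] (depth 4)
After 'eq': stack = [3, -3, 0] (depth 3)
After 'gt': stack = [3, 0] (depth 2)
After 'add': stack = [3] (depth 1)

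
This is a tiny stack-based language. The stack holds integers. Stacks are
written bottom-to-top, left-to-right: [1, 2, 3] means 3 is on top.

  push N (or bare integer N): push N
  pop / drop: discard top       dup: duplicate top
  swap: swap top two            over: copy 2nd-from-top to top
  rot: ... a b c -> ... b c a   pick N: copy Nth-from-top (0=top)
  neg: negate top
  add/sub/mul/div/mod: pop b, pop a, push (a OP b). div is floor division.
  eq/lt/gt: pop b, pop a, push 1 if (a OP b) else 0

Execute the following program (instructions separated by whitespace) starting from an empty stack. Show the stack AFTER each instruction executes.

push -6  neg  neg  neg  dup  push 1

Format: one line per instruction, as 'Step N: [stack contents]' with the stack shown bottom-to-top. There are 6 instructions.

Step 1: [-6]
Step 2: [6]
Step 3: [-6]
Step 4: [6]
Step 5: [6, 6]
Step 6: [6, 6, 1]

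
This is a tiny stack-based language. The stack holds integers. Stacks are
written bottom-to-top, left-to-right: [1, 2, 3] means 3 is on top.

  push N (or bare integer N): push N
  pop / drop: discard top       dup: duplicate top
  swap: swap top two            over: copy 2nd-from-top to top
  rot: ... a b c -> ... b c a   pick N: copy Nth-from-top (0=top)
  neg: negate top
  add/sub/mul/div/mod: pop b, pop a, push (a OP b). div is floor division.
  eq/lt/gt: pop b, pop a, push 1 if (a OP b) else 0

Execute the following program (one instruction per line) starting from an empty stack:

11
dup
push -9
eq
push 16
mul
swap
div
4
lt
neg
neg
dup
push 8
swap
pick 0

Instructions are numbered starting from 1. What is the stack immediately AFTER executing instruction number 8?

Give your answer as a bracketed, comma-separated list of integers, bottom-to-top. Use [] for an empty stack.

Step 1 ('11'): [11]
Step 2 ('dup'): [11, 11]
Step 3 ('push -9'): [11, 11, -9]
Step 4 ('eq'): [11, 0]
Step 5 ('push 16'): [11, 0, 16]
Step 6 ('mul'): [11, 0]
Step 7 ('swap'): [0, 11]
Step 8 ('div'): [0]

Answer: [0]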